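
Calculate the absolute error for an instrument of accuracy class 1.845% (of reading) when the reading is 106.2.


Absolute error = (accuracy% / 100) * reading.
Error = (1.845 / 100) * 106.2
Error = 0.01845 * 106.2
Error = 1.9594

1.9594


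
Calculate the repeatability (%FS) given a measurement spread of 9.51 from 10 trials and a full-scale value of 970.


Repeatability = (spread / full scale) * 100%.
R = (9.51 / 970) * 100
R = 0.98 %FS

0.98 %FS


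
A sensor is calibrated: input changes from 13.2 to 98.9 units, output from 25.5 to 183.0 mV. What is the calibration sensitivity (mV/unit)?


Sensitivity = (y2 - y1) / (x2 - x1).
S = (183.0 - 25.5) / (98.9 - 13.2)
S = 157.5 / 85.7
S = 1.8378 mV/unit

1.8378 mV/unit


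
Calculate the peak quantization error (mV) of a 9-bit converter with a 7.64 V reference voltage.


The maximum quantization error is +/- LSB/2.
LSB = Vref / 2^n = 7.64 / 512 = 0.01492187 V
Max error = LSB / 2 = 0.01492187 / 2 = 0.00746094 V
Max error = 7.4609 mV

7.4609 mV


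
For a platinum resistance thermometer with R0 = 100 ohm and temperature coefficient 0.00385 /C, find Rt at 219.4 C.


The RTD equation: Rt = R0 * (1 + alpha * T).
Rt = 100 * (1 + 0.00385 * 219.4)
Rt = 100 * (1 + 0.84469)
Rt = 100 * 1.84469
Rt = 184.469 ohm

184.469 ohm


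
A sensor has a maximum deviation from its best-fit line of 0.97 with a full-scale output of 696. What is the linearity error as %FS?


Linearity error = (max deviation / full scale) * 100%.
Linearity = (0.97 / 696) * 100
Linearity = 0.139 %FS

0.139 %FS


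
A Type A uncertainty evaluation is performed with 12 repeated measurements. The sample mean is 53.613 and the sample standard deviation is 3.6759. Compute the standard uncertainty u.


The standard uncertainty for Type A evaluation is u = s / sqrt(n).
u = 3.6759 / sqrt(12)
u = 3.6759 / 3.4641
u = 1.0611

1.0611


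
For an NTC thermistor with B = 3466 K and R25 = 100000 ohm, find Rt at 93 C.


NTC thermistor equation: Rt = R25 * exp(B * (1/T - 1/T25)).
T in Kelvin: 366.15 K, T25 = 298.15 K
1/T - 1/T25 = 1/366.15 - 1/298.15 = -0.0006229
B * (1/T - 1/T25) = 3466 * -0.0006229 = -2.159
Rt = 100000 * exp(-2.159) = 11544.6 ohm

11544.6 ohm


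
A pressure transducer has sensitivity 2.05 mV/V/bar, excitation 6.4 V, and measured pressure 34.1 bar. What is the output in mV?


Output = sensitivity * Vex * P.
Vout = 2.05 * 6.4 * 34.1
Vout = 13.12 * 34.1
Vout = 447.39 mV

447.39 mV


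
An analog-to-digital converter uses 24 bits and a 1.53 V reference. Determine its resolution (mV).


The resolution (LSB) of an ADC is Vref / 2^n.
LSB = 1.53 / 2^24
LSB = 1.53 / 16777216
LSB = 9e-08 V = 9.12e-05 mV

9.12e-05 mV


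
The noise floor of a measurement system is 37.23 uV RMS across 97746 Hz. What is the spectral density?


Noise spectral density = Vrms / sqrt(BW).
NSD = 37.23 / sqrt(97746)
NSD = 37.23 / 312.6436
NSD = 0.1191 uV/sqrt(Hz)

0.1191 uV/sqrt(Hz)


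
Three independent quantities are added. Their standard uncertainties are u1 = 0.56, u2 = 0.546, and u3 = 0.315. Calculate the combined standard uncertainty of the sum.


For a sum of independent quantities, uc = sqrt(u1^2 + u2^2 + u3^2).
uc = sqrt(0.56^2 + 0.546^2 + 0.315^2)
uc = sqrt(0.3136 + 0.298116 + 0.099225)
uc = 0.8432

0.8432


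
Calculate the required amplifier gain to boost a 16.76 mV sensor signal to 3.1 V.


Gain = Vout / Vin (converting to same units).
G = 3.1 V / 16.76 mV
G = 3100.0 mV / 16.76 mV
G = 184.96

184.96


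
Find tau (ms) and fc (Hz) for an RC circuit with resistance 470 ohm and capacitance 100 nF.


Time constant: tau = R * C.
tau = 470 * 1.00e-07 = 4.7e-05 s
tau = 0.047 ms
Cutoff frequency: fc = 1 / (2*pi*R*C).
fc = 1 / (2*pi*4.7e-05) = 3386.28 Hz

tau = 0.047 ms, fc = 3386.28 Hz


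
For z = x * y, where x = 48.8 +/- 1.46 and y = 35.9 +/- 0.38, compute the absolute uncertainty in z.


For a product z = x*y, the relative uncertainty is:
uz/z = sqrt((ux/x)^2 + (uy/y)^2)
Relative uncertainties: ux/x = 1.46/48.8 = 0.029918
uy/y = 0.38/35.9 = 0.010585
z = 48.8 * 35.9 = 1751.9
uz = 1751.9 * sqrt(0.029918^2 + 0.010585^2) = 55.598

55.598


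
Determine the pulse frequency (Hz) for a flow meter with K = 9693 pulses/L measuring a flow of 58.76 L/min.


Frequency = K * Q / 60 (converting L/min to L/s).
f = 9693 * 58.76 / 60
f = 569560.68 / 60
f = 9492.68 Hz

9492.68 Hz


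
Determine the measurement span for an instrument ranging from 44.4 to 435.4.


Span = upper range - lower range.
Span = 435.4 - (44.4)
Span = 391.0

391.0


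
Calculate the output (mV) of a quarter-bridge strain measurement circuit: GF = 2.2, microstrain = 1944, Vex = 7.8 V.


Quarter bridge output: Vout = (GF * epsilon * Vex) / 4.
Vout = (2.2 * 1944e-6 * 7.8) / 4
Vout = 0.03335904 / 4 V
Vout = 0.00833976 V = 8.3398 mV

8.3398 mV


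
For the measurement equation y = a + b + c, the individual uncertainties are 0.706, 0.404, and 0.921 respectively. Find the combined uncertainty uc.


For a sum of independent quantities, uc = sqrt(u1^2 + u2^2 + u3^2).
uc = sqrt(0.706^2 + 0.404^2 + 0.921^2)
uc = sqrt(0.498436 + 0.163216 + 0.848241)
uc = 1.2288

1.2288


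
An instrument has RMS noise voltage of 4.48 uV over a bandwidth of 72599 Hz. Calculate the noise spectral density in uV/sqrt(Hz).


Noise spectral density = Vrms / sqrt(BW).
NSD = 4.48 / sqrt(72599)
NSD = 4.48 / 269.442
NSD = 0.0166 uV/sqrt(Hz)

0.0166 uV/sqrt(Hz)


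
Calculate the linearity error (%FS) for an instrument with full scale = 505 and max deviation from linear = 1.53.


Linearity error = (max deviation / full scale) * 100%.
Linearity = (1.53 / 505) * 100
Linearity = 0.303 %FS

0.303 %FS


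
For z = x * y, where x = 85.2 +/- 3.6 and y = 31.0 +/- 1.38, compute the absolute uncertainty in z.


For a product z = x*y, the relative uncertainty is:
uz/z = sqrt((ux/x)^2 + (uy/y)^2)
Relative uncertainties: ux/x = 3.6/85.2 = 0.042254
uy/y = 1.38/31.0 = 0.044516
z = 85.2 * 31.0 = 2641.2
uz = 2641.2 * sqrt(0.042254^2 + 0.044516^2) = 162.107

162.107


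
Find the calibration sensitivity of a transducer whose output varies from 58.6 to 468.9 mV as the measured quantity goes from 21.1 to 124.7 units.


Sensitivity = (y2 - y1) / (x2 - x1).
S = (468.9 - 58.6) / (124.7 - 21.1)
S = 410.3 / 103.6
S = 3.9604 mV/unit

3.9604 mV/unit


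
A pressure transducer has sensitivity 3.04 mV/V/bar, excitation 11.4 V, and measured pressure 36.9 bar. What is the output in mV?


Output = sensitivity * Vex * P.
Vout = 3.04 * 11.4 * 36.9
Vout = 34.656 * 36.9
Vout = 1278.81 mV

1278.81 mV


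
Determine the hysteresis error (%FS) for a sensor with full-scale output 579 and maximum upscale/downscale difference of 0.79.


Hysteresis = (max difference / full scale) * 100%.
H = (0.79 / 579) * 100
H = 0.136 %FS

0.136 %FS


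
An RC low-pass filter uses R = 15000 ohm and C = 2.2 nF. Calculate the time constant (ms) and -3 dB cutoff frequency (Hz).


Time constant: tau = R * C.
tau = 15000 * 2.20e-09 = 3.3e-05 s
tau = 0.033 ms
Cutoff frequency: fc = 1 / (2*pi*R*C).
fc = 1 / (2*pi*3.3e-05) = 4822.88 Hz

tau = 0.033 ms, fc = 4822.88 Hz


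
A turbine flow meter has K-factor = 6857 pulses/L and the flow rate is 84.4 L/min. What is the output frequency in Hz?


Frequency = K * Q / 60 (converting L/min to L/s).
f = 6857 * 84.4 / 60
f = 578730.8 / 60
f = 9645.51 Hz

9645.51 Hz


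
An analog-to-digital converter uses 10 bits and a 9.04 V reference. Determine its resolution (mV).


The resolution (LSB) of an ADC is Vref / 2^n.
LSB = 9.04 / 2^10
LSB = 9.04 / 1024
LSB = 0.00882812 V = 8.828125 mV

8.828125 mV


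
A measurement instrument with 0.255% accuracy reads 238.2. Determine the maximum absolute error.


Absolute error = (accuracy% / 100) * reading.
Error = (0.255 / 100) * 238.2
Error = 0.00255 * 238.2
Error = 0.6074

0.6074


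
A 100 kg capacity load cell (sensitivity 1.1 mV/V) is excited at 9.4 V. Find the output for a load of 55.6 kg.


Vout = rated_output * Vex * (load / capacity).
Vout = 1.1 * 9.4 * (55.6 / 100)
Vout = 1.1 * 9.4 * 0.556
Vout = 5.749 mV

5.749 mV


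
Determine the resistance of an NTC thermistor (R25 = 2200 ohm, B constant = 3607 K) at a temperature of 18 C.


NTC thermistor equation: Rt = R25 * exp(B * (1/T - 1/T25)).
T in Kelvin: 291.15 K, T25 = 298.15 K
1/T - 1/T25 = 1/291.15 - 1/298.15 = 8.064e-05
B * (1/T - 1/T25) = 3607 * 8.064e-05 = 0.2909
Rt = 2200 * exp(0.2909) = 2942.7 ohm

2942.7 ohm


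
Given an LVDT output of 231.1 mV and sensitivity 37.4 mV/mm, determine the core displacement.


Displacement = Vout / sensitivity.
d = 231.1 / 37.4
d = 6.179 mm

6.179 mm


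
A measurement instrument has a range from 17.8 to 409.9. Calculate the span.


Span = upper range - lower range.
Span = 409.9 - (17.8)
Span = 392.1

392.1


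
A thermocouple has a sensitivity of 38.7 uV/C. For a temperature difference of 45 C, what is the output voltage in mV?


The thermocouple output V = sensitivity * dT.
V = 38.7 uV/C * 45 C
V = 1741.5 uV
V = 1.742 mV

1.742 mV


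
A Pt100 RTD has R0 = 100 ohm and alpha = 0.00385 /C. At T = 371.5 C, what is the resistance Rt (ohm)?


The RTD equation: Rt = R0 * (1 + alpha * T).
Rt = 100 * (1 + 0.00385 * 371.5)
Rt = 100 * (1 + 1.430275)
Rt = 100 * 2.430275
Rt = 243.028 ohm

243.028 ohm


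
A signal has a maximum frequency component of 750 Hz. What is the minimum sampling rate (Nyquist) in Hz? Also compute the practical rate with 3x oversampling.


By Nyquist theorem, fs_min = 2 * fmax.
fs_min = 2 * 750 = 1500 Hz
Practical rate = 3 * fs_min = 3 * 1500 = 4500 Hz

fs_min = 1500 Hz, fs_practical = 4500 Hz


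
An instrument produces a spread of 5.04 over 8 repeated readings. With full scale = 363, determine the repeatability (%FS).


Repeatability = (spread / full scale) * 100%.
R = (5.04 / 363) * 100
R = 1.388 %FS

1.388 %FS


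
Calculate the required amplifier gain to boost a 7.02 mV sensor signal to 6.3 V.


Gain = Vout / Vin (converting to same units).
G = 6.3 V / 7.02 mV
G = 6300.0 mV / 7.02 mV
G = 897.44

897.44


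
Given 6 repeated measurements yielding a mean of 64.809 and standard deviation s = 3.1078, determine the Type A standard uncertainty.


The standard uncertainty for Type A evaluation is u = s / sqrt(n).
u = 3.1078 / sqrt(6)
u = 3.1078 / 2.4495
u = 1.2688

1.2688


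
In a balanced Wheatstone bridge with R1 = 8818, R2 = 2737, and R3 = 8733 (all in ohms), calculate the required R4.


At balance: R1*R4 = R2*R3, so R4 = R2*R3/R1.
R4 = 2737 * 8733 / 8818
R4 = 23902221 / 8818
R4 = 2710.62 ohm

2710.62 ohm


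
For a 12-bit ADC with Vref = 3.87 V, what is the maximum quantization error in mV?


The maximum quantization error is +/- LSB/2.
LSB = Vref / 2^n = 3.87 / 4096 = 0.00094482 V
Max error = LSB / 2 = 0.00094482 / 2 = 0.00047241 V
Max error = 0.4724 mV

0.4724 mV


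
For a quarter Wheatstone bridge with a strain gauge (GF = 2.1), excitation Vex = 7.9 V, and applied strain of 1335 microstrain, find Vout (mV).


Quarter bridge output: Vout = (GF * epsilon * Vex) / 4.
Vout = (2.1 * 1335e-6 * 7.9) / 4
Vout = 0.02214765 / 4 V
Vout = 0.00553691 V = 5.5369 mV

5.5369 mV


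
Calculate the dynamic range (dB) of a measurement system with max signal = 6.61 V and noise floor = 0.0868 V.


Dynamic range = 20 * log10(Vmax / Vnoise).
DR = 20 * log10(6.61 / 0.0868)
DR = 20 * log10(76.15)
DR = 37.63 dB

37.63 dB


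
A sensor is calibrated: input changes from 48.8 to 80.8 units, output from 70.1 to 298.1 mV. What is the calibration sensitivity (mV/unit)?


Sensitivity = (y2 - y1) / (x2 - x1).
S = (298.1 - 70.1) / (80.8 - 48.8)
S = 228.0 / 32.0
S = 7.125 mV/unit

7.125 mV/unit


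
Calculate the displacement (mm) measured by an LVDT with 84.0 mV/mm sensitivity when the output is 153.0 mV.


Displacement = Vout / sensitivity.
d = 153.0 / 84.0
d = 1.821 mm

1.821 mm


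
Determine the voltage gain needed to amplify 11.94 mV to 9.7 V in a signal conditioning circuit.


Gain = Vout / Vin (converting to same units).
G = 9.7 V / 11.94 mV
G = 9700.0 mV / 11.94 mV
G = 812.4

812.4


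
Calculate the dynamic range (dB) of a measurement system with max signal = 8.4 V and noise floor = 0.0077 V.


Dynamic range = 20 * log10(Vmax / Vnoise).
DR = 20 * log10(8.4 / 0.0077)
DR = 20 * log10(1090.91)
DR = 60.76 dB

60.76 dB


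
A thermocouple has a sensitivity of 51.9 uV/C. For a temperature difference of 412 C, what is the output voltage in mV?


The thermocouple output V = sensitivity * dT.
V = 51.9 uV/C * 412 C
V = 21382.8 uV
V = 21.383 mV

21.383 mV


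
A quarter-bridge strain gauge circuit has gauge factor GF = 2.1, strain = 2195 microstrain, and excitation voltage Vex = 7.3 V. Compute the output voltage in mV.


Quarter bridge output: Vout = (GF * epsilon * Vex) / 4.
Vout = (2.1 * 2195e-6 * 7.3) / 4
Vout = 0.03364935 / 4 V
Vout = 0.00841234 V = 8.4123 mV

8.4123 mV


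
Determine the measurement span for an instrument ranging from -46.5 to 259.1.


Span = upper range - lower range.
Span = 259.1 - (-46.5)
Span = 305.6

305.6


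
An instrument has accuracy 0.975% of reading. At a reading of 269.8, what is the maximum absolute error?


Absolute error = (accuracy% / 100) * reading.
Error = (0.975 / 100) * 269.8
Error = 0.00975 * 269.8
Error = 2.6305

2.6305


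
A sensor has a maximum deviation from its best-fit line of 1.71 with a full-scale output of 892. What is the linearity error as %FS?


Linearity error = (max deviation / full scale) * 100%.
Linearity = (1.71 / 892) * 100
Linearity = 0.192 %FS

0.192 %FS


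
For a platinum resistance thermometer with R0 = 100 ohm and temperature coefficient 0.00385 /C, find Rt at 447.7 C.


The RTD equation: Rt = R0 * (1 + alpha * T).
Rt = 100 * (1 + 0.00385 * 447.7)
Rt = 100 * (1 + 1.723645)
Rt = 100 * 2.723645
Rt = 272.365 ohm

272.365 ohm


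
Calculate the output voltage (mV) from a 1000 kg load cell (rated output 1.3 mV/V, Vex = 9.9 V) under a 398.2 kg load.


Vout = rated_output * Vex * (load / capacity).
Vout = 1.3 * 9.9 * (398.2 / 1000)
Vout = 1.3 * 9.9 * 0.3982
Vout = 5.125 mV

5.125 mV


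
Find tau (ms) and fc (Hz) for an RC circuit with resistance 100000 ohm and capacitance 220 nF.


Time constant: tau = R * C.
tau = 100000 * 2.20e-07 = 0.022 s
tau = 22.0 ms
Cutoff frequency: fc = 1 / (2*pi*R*C).
fc = 1 / (2*pi*0.022) = 7.23 Hz

tau = 22.0 ms, fc = 7.23 Hz


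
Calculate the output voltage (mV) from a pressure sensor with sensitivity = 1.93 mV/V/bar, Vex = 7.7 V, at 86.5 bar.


Output = sensitivity * Vex * P.
Vout = 1.93 * 7.7 * 86.5
Vout = 14.861 * 86.5
Vout = 1285.48 mV

1285.48 mV


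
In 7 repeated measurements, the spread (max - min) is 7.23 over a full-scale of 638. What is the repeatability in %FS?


Repeatability = (spread / full scale) * 100%.
R = (7.23 / 638) * 100
R = 1.133 %FS

1.133 %FS


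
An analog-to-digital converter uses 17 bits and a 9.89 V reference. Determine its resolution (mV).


The resolution (LSB) of an ADC is Vref / 2^n.
LSB = 9.89 / 2^17
LSB = 9.89 / 131072
LSB = 7.545e-05 V = 0.07545471 mV

0.07545471 mV


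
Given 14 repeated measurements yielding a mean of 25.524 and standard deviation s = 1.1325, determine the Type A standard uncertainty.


The standard uncertainty for Type A evaluation is u = s / sqrt(n).
u = 1.1325 / sqrt(14)
u = 1.1325 / 3.7417
u = 0.3027

0.3027


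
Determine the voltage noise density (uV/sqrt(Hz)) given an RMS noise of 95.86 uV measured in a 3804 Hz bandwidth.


Noise spectral density = Vrms / sqrt(BW).
NSD = 95.86 / sqrt(3804)
NSD = 95.86 / 61.6766
NSD = 1.5542 uV/sqrt(Hz)

1.5542 uV/sqrt(Hz)


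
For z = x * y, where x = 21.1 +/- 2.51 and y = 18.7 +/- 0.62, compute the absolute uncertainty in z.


For a product z = x*y, the relative uncertainty is:
uz/z = sqrt((ux/x)^2 + (uy/y)^2)
Relative uncertainties: ux/x = 2.51/21.1 = 0.118957
uy/y = 0.62/18.7 = 0.033155
z = 21.1 * 18.7 = 394.6
uz = 394.6 * sqrt(0.118957^2 + 0.033155^2) = 48.726

48.726


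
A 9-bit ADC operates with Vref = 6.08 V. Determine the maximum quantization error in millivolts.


The maximum quantization error is +/- LSB/2.
LSB = Vref / 2^n = 6.08 / 512 = 0.011875 V
Max error = LSB / 2 = 0.011875 / 2 = 0.0059375 V
Max error = 5.9375 mV

5.9375 mV


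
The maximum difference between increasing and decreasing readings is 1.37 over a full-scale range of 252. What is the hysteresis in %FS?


Hysteresis = (max difference / full scale) * 100%.
H = (1.37 / 252) * 100
H = 0.544 %FS

0.544 %FS


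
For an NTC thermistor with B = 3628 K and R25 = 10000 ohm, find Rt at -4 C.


NTC thermistor equation: Rt = R25 * exp(B * (1/T - 1/T25)).
T in Kelvin: 269.15 K, T25 = 298.15 K
1/T - 1/T25 = 1/269.15 - 1/298.15 = 0.00036138
B * (1/T - 1/T25) = 3628 * 0.00036138 = 1.3111
Rt = 10000 * exp(1.3111) = 37102.6 ohm

37102.6 ohm


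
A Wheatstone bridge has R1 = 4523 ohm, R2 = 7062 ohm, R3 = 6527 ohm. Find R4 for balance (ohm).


At balance: R1*R4 = R2*R3, so R4 = R2*R3/R1.
R4 = 7062 * 6527 / 4523
R4 = 46093674 / 4523
R4 = 10190.95 ohm

10190.95 ohm


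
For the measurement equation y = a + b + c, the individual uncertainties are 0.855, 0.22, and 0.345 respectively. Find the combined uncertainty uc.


For a sum of independent quantities, uc = sqrt(u1^2 + u2^2 + u3^2).
uc = sqrt(0.855^2 + 0.22^2 + 0.345^2)
uc = sqrt(0.731025 + 0.0484 + 0.119025)
uc = 0.9479

0.9479


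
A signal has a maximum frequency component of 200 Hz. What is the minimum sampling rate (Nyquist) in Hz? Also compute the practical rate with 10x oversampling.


By Nyquist theorem, fs_min = 2 * fmax.
fs_min = 2 * 200 = 400 Hz
Practical rate = 10 * fs_min = 10 * 400 = 4000 Hz

fs_min = 400 Hz, fs_practical = 4000 Hz


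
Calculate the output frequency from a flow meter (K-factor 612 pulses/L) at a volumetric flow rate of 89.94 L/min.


Frequency = K * Q / 60 (converting L/min to L/s).
f = 612 * 89.94 / 60
f = 55043.28 / 60
f = 917.39 Hz

917.39 Hz


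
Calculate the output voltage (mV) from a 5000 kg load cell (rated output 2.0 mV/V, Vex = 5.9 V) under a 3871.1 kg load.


Vout = rated_output * Vex * (load / capacity).
Vout = 2.0 * 5.9 * (3871.1 / 5000)
Vout = 2.0 * 5.9 * 0.77422
Vout = 9.136 mV

9.136 mV


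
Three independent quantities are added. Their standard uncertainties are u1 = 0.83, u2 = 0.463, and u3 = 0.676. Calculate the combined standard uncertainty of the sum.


For a sum of independent quantities, uc = sqrt(u1^2 + u2^2 + u3^2).
uc = sqrt(0.83^2 + 0.463^2 + 0.676^2)
uc = sqrt(0.6889 + 0.214369 + 0.456976)
uc = 1.1663

1.1663


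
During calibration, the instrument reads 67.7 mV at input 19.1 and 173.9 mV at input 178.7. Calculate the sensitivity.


Sensitivity = (y2 - y1) / (x2 - x1).
S = (173.9 - 67.7) / (178.7 - 19.1)
S = 106.2 / 159.6
S = 0.6654 mV/unit

0.6654 mV/unit


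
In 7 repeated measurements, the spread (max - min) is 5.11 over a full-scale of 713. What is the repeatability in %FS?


Repeatability = (spread / full scale) * 100%.
R = (5.11 / 713) * 100
R = 0.717 %FS

0.717 %FS


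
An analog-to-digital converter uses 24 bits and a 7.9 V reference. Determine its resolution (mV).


The resolution (LSB) of an ADC is Vref / 2^n.
LSB = 7.9 / 2^24
LSB = 7.9 / 16777216
LSB = 4.7e-07 V = 0.00047088 mV

0.00047088 mV


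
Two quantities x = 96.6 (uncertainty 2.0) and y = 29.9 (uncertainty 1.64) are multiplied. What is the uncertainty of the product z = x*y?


For a product z = x*y, the relative uncertainty is:
uz/z = sqrt((ux/x)^2 + (uy/y)^2)
Relative uncertainties: ux/x = 2.0/96.6 = 0.020704
uy/y = 1.64/29.9 = 0.054849
z = 96.6 * 29.9 = 2888.3
uz = 2888.3 * sqrt(0.020704^2 + 0.054849^2) = 169.335

169.335


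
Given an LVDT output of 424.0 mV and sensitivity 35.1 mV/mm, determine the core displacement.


Displacement = Vout / sensitivity.
d = 424.0 / 35.1
d = 12.08 mm

12.08 mm


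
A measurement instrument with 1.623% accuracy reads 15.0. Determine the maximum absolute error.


Absolute error = (accuracy% / 100) * reading.
Error = (1.623 / 100) * 15.0
Error = 0.01623 * 15.0
Error = 0.2435

0.2435


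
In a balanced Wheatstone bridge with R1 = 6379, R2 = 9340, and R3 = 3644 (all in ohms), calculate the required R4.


At balance: R1*R4 = R2*R3, so R4 = R2*R3/R1.
R4 = 9340 * 3644 / 6379
R4 = 34034960 / 6379
R4 = 5335.47 ohm

5335.47 ohm


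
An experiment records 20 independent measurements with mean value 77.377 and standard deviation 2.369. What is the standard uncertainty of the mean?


The standard uncertainty for Type A evaluation is u = s / sqrt(n).
u = 2.369 / sqrt(20)
u = 2.369 / 4.4721
u = 0.5297

0.5297


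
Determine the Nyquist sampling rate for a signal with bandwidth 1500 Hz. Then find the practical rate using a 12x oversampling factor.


By Nyquist theorem, fs_min = 2 * fmax.
fs_min = 2 * 1500 = 3000 Hz
Practical rate = 12 * fs_min = 12 * 3000 = 36000 Hz

fs_min = 3000 Hz, fs_practical = 36000 Hz


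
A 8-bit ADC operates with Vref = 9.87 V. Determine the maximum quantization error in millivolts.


The maximum quantization error is +/- LSB/2.
LSB = Vref / 2^n = 9.87 / 256 = 0.03855469 V
Max error = LSB / 2 = 0.03855469 / 2 = 0.01927734 V
Max error = 19.2773 mV

19.2773 mV


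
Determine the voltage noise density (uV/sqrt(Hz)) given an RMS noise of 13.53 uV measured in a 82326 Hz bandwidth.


Noise spectral density = Vrms / sqrt(BW).
NSD = 13.53 / sqrt(82326)
NSD = 13.53 / 286.9251
NSD = 0.0472 uV/sqrt(Hz)

0.0472 uV/sqrt(Hz)


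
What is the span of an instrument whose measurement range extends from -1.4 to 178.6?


Span = upper range - lower range.
Span = 178.6 - (-1.4)
Span = 180.0

180.0


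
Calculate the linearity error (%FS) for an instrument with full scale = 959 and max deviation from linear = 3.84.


Linearity error = (max deviation / full scale) * 100%.
Linearity = (3.84 / 959) * 100
Linearity = 0.4 %FS

0.4 %FS


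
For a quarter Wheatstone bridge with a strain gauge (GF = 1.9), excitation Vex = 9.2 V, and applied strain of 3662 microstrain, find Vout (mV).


Quarter bridge output: Vout = (GF * epsilon * Vex) / 4.
Vout = (1.9 * 3662e-6 * 9.2) / 4
Vout = 0.06401176 / 4 V
Vout = 0.01600294 V = 16.0029 mV

16.0029 mV


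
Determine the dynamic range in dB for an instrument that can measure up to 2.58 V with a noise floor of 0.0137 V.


Dynamic range = 20 * log10(Vmax / Vnoise).
DR = 20 * log10(2.58 / 0.0137)
DR = 20 * log10(188.32)
DR = 45.5 dB

45.5 dB


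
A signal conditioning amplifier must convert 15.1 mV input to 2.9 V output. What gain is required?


Gain = Vout / Vin (converting to same units).
G = 2.9 V / 15.1 mV
G = 2900.0 mV / 15.1 mV
G = 192.05

192.05


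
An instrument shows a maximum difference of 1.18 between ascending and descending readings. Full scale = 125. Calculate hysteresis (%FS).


Hysteresis = (max difference / full scale) * 100%.
H = (1.18 / 125) * 100
H = 0.944 %FS

0.944 %FS


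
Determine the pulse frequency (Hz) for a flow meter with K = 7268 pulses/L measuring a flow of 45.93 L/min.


Frequency = K * Q / 60 (converting L/min to L/s).
f = 7268 * 45.93 / 60
f = 333819.24 / 60
f = 5563.65 Hz

5563.65 Hz


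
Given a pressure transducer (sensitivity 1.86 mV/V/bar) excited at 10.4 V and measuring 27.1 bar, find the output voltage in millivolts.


Output = sensitivity * Vex * P.
Vout = 1.86 * 10.4 * 27.1
Vout = 19.344 * 27.1
Vout = 524.22 mV

524.22 mV


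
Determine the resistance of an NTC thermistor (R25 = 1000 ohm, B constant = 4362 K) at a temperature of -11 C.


NTC thermistor equation: Rt = R25 * exp(B * (1/T - 1/T25)).
T in Kelvin: 262.15 K, T25 = 298.15 K
1/T - 1/T25 = 1/262.15 - 1/298.15 = 0.00046059
B * (1/T - 1/T25) = 4362 * 0.00046059 = 2.0091
Rt = 1000 * exp(2.0091) = 7456.7 ohm

7456.7 ohm


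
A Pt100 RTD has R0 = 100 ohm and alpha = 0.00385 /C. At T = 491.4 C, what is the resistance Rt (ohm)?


The RTD equation: Rt = R0 * (1 + alpha * T).
Rt = 100 * (1 + 0.00385 * 491.4)
Rt = 100 * (1 + 1.89189)
Rt = 100 * 2.89189
Rt = 289.189 ohm

289.189 ohm


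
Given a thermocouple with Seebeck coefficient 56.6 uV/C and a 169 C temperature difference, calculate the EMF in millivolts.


The thermocouple output V = sensitivity * dT.
V = 56.6 uV/C * 169 C
V = 9565.4 uV
V = 9.565 mV

9.565 mV


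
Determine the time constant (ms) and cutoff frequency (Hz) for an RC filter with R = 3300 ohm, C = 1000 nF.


Time constant: tau = R * C.
tau = 3300 * 1.00e-06 = 0.0033 s
tau = 3.3 ms
Cutoff frequency: fc = 1 / (2*pi*R*C).
fc = 1 / (2*pi*0.0033) = 48.23 Hz

tau = 3.3 ms, fc = 48.23 Hz


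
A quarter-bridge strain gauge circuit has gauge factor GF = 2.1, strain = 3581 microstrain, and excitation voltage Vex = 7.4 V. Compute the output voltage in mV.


Quarter bridge output: Vout = (GF * epsilon * Vex) / 4.
Vout = (2.1 * 3581e-6 * 7.4) / 4
Vout = 0.05564874 / 4 V
Vout = 0.01391219 V = 13.9122 mV

13.9122 mV


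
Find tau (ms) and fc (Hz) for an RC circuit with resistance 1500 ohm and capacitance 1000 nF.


Time constant: tau = R * C.
tau = 1500 * 1.00e-06 = 0.0015 s
tau = 1.5 ms
Cutoff frequency: fc = 1 / (2*pi*R*C).
fc = 1 / (2*pi*0.0015) = 106.1 Hz

tau = 1.5 ms, fc = 106.1 Hz


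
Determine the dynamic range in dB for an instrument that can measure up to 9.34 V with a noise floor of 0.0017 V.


Dynamic range = 20 * log10(Vmax / Vnoise).
DR = 20 * log10(9.34 / 0.0017)
DR = 20 * log10(5494.12)
DR = 74.8 dB

74.8 dB


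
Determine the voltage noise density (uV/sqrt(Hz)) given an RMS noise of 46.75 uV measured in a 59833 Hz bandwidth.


Noise spectral density = Vrms / sqrt(BW).
NSD = 46.75 / sqrt(59833)
NSD = 46.75 / 244.6078
NSD = 0.1911 uV/sqrt(Hz)

0.1911 uV/sqrt(Hz)


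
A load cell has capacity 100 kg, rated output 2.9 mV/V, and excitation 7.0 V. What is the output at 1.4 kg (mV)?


Vout = rated_output * Vex * (load / capacity).
Vout = 2.9 * 7.0 * (1.4 / 100)
Vout = 2.9 * 7.0 * 0.014
Vout = 0.284 mV

0.284 mV


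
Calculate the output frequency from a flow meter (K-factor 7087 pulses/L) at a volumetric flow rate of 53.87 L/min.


Frequency = K * Q / 60 (converting L/min to L/s).
f = 7087 * 53.87 / 60
f = 381776.69 / 60
f = 6362.94 Hz

6362.94 Hz


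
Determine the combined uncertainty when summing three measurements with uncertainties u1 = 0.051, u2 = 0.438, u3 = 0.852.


For a sum of independent quantities, uc = sqrt(u1^2 + u2^2 + u3^2).
uc = sqrt(0.051^2 + 0.438^2 + 0.852^2)
uc = sqrt(0.002601 + 0.191844 + 0.725904)
uc = 0.9593

0.9593


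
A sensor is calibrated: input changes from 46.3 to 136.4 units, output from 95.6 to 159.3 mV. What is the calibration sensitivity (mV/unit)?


Sensitivity = (y2 - y1) / (x2 - x1).
S = (159.3 - 95.6) / (136.4 - 46.3)
S = 63.7 / 90.1
S = 0.707 mV/unit

0.707 mV/unit


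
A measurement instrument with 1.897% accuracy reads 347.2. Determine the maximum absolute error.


Absolute error = (accuracy% / 100) * reading.
Error = (1.897 / 100) * 347.2
Error = 0.01897 * 347.2
Error = 6.5864

6.5864


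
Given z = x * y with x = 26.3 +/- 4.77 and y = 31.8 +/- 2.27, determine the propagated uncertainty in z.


For a product z = x*y, the relative uncertainty is:
uz/z = sqrt((ux/x)^2 + (uy/y)^2)
Relative uncertainties: ux/x = 4.77/26.3 = 0.181369
uy/y = 2.27/31.8 = 0.071384
z = 26.3 * 31.8 = 836.3
uz = 836.3 * sqrt(0.181369^2 + 0.071384^2) = 163.012

163.012


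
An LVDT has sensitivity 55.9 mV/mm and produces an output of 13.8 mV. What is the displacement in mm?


Displacement = Vout / sensitivity.
d = 13.8 / 55.9
d = 0.247 mm

0.247 mm


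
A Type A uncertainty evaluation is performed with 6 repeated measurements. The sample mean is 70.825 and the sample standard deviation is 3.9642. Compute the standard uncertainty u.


The standard uncertainty for Type A evaluation is u = s / sqrt(n).
u = 3.9642 / sqrt(6)
u = 3.9642 / 2.4495
u = 1.6184

1.6184


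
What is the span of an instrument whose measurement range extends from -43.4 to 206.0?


Span = upper range - lower range.
Span = 206.0 - (-43.4)
Span = 249.4

249.4


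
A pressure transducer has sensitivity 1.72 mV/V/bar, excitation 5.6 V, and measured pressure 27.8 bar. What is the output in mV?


Output = sensitivity * Vex * P.
Vout = 1.72 * 5.6 * 27.8
Vout = 9.632 * 27.8
Vout = 267.77 mV

267.77 mV


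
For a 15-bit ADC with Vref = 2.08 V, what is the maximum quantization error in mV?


The maximum quantization error is +/- LSB/2.
LSB = Vref / 2^n = 2.08 / 32768 = 6.348e-05 V
Max error = LSB / 2 = 6.348e-05 / 2 = 3.174e-05 V
Max error = 0.0317 mV

0.0317 mV


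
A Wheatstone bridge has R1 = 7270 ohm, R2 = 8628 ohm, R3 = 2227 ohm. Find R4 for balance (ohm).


At balance: R1*R4 = R2*R3, so R4 = R2*R3/R1.
R4 = 8628 * 2227 / 7270
R4 = 19214556 / 7270
R4 = 2642.99 ohm

2642.99 ohm


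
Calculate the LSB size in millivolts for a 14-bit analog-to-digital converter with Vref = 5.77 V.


The resolution (LSB) of an ADC is Vref / 2^n.
LSB = 5.77 / 2^14
LSB = 5.77 / 16384
LSB = 0.00035217 V = 0.35217285 mV

0.35217285 mV


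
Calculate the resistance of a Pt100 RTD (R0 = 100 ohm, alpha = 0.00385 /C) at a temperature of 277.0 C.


The RTD equation: Rt = R0 * (1 + alpha * T).
Rt = 100 * (1 + 0.00385 * 277.0)
Rt = 100 * (1 + 1.06645)
Rt = 100 * 2.06645
Rt = 206.645 ohm

206.645 ohm


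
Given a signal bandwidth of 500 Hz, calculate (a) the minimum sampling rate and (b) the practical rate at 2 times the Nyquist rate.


By Nyquist theorem, fs_min = 2 * fmax.
fs_min = 2 * 500 = 1000 Hz
Practical rate = 2 * fs_min = 2 * 1000 = 2000 Hz

fs_min = 1000 Hz, fs_practical = 2000 Hz


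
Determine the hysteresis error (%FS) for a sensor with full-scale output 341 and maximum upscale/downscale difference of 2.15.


Hysteresis = (max difference / full scale) * 100%.
H = (2.15 / 341) * 100
H = 0.63 %FS

0.63 %FS


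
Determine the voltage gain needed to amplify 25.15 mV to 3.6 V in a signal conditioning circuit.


Gain = Vout / Vin (converting to same units).
G = 3.6 V / 25.15 mV
G = 3600.0 mV / 25.15 mV
G = 143.14

143.14


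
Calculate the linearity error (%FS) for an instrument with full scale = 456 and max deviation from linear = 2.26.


Linearity error = (max deviation / full scale) * 100%.
Linearity = (2.26 / 456) * 100
Linearity = 0.496 %FS

0.496 %FS


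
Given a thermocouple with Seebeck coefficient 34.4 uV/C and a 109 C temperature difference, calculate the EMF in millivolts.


The thermocouple output V = sensitivity * dT.
V = 34.4 uV/C * 109 C
V = 3749.6 uV
V = 3.75 mV

3.75 mV


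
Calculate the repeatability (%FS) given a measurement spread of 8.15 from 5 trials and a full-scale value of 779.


Repeatability = (spread / full scale) * 100%.
R = (8.15 / 779) * 100
R = 1.046 %FS

1.046 %FS


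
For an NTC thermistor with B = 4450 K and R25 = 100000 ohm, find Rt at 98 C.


NTC thermistor equation: Rt = R25 * exp(B * (1/T - 1/T25)).
T in Kelvin: 371.15 K, T25 = 298.15 K
1/T - 1/T25 = 1/371.15 - 1/298.15 = -0.00065969
B * (1/T - 1/T25) = 4450 * -0.00065969 = -2.9356
Rt = 100000 * exp(-2.9356) = 5309.8 ohm

5309.8 ohm


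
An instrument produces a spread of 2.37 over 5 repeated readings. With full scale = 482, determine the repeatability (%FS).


Repeatability = (spread / full scale) * 100%.
R = (2.37 / 482) * 100
R = 0.492 %FS

0.492 %FS


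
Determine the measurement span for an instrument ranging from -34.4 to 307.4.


Span = upper range - lower range.
Span = 307.4 - (-34.4)
Span = 341.8

341.8


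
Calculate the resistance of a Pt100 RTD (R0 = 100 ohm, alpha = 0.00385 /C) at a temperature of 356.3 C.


The RTD equation: Rt = R0 * (1 + alpha * T).
Rt = 100 * (1 + 0.00385 * 356.3)
Rt = 100 * (1 + 1.371755)
Rt = 100 * 2.371755
Rt = 237.176 ohm

237.176 ohm


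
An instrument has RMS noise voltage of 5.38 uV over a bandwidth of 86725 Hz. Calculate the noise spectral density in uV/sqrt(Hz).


Noise spectral density = Vrms / sqrt(BW).
NSD = 5.38 / sqrt(86725)
NSD = 5.38 / 294.4911
NSD = 0.0183 uV/sqrt(Hz)

0.0183 uV/sqrt(Hz)


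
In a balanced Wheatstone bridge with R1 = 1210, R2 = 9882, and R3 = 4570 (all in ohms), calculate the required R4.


At balance: R1*R4 = R2*R3, so R4 = R2*R3/R1.
R4 = 9882 * 4570 / 1210
R4 = 45160740 / 1210
R4 = 37322.93 ohm

37322.93 ohm


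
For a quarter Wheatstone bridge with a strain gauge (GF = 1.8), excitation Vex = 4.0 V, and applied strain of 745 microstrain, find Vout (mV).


Quarter bridge output: Vout = (GF * epsilon * Vex) / 4.
Vout = (1.8 * 745e-6 * 4.0) / 4
Vout = 0.005364 / 4 V
Vout = 0.001341 V = 1.341 mV

1.341 mV


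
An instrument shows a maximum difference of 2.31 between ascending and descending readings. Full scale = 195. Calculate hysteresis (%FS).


Hysteresis = (max difference / full scale) * 100%.
H = (2.31 / 195) * 100
H = 1.185 %FS

1.185 %FS


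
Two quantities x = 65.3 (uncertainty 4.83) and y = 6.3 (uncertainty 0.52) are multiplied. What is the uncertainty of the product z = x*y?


For a product z = x*y, the relative uncertainty is:
uz/z = sqrt((ux/x)^2 + (uy/y)^2)
Relative uncertainties: ux/x = 4.83/65.3 = 0.073966
uy/y = 0.52/6.3 = 0.08254
z = 65.3 * 6.3 = 411.4
uz = 411.4 * sqrt(0.073966^2 + 0.08254^2) = 45.595

45.595


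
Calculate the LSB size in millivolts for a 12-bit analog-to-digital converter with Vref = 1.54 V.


The resolution (LSB) of an ADC is Vref / 2^n.
LSB = 1.54 / 2^12
LSB = 1.54 / 4096
LSB = 0.00037598 V = 0.37597656 mV

0.37597656 mV


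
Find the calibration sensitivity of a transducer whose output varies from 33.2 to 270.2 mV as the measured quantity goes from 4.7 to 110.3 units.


Sensitivity = (y2 - y1) / (x2 - x1).
S = (270.2 - 33.2) / (110.3 - 4.7)
S = 237.0 / 105.6
S = 2.2443 mV/unit

2.2443 mV/unit


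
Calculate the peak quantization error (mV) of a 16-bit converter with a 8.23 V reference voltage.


The maximum quantization error is +/- LSB/2.
LSB = Vref / 2^n = 8.23 / 65536 = 0.00012558 V
Max error = LSB / 2 = 0.00012558 / 2 = 6.279e-05 V
Max error = 0.0628 mV

0.0628 mV


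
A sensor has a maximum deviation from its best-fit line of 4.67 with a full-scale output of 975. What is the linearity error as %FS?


Linearity error = (max deviation / full scale) * 100%.
Linearity = (4.67 / 975) * 100
Linearity = 0.479 %FS

0.479 %FS


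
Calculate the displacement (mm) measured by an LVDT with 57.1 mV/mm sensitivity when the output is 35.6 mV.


Displacement = Vout / sensitivity.
d = 35.6 / 57.1
d = 0.623 mm

0.623 mm


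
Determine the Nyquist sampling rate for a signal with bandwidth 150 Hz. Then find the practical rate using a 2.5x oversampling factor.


By Nyquist theorem, fs_min = 2 * fmax.
fs_min = 2 * 150 = 300 Hz
Practical rate = 2.5 * fs_min = 2.5 * 300 = 750 Hz

fs_min = 300 Hz, fs_practical = 750 Hz


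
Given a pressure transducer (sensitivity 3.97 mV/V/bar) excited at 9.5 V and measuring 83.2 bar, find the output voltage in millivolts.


Output = sensitivity * Vex * P.
Vout = 3.97 * 9.5 * 83.2
Vout = 37.715 * 83.2
Vout = 3137.89 mV

3137.89 mV


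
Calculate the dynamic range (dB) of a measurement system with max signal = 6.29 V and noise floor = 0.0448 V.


Dynamic range = 20 * log10(Vmax / Vnoise).
DR = 20 * log10(6.29 / 0.0448)
DR = 20 * log10(140.4)
DR = 42.95 dB

42.95 dB


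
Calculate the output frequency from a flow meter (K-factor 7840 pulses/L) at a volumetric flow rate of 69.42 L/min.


Frequency = K * Q / 60 (converting L/min to L/s).
f = 7840 * 69.42 / 60
f = 544252.8 / 60
f = 9070.88 Hz

9070.88 Hz


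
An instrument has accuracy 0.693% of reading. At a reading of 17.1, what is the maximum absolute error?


Absolute error = (accuracy% / 100) * reading.
Error = (0.693 / 100) * 17.1
Error = 0.00693 * 17.1
Error = 0.1185

0.1185


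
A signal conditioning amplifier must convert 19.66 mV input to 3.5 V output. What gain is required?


Gain = Vout / Vin (converting to same units).
G = 3.5 V / 19.66 mV
G = 3500.0 mV / 19.66 mV
G = 178.03

178.03


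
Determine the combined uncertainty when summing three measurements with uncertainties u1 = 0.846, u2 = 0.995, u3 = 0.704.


For a sum of independent quantities, uc = sqrt(u1^2 + u2^2 + u3^2).
uc = sqrt(0.846^2 + 0.995^2 + 0.704^2)
uc = sqrt(0.715716 + 0.990025 + 0.495616)
uc = 1.4837

1.4837


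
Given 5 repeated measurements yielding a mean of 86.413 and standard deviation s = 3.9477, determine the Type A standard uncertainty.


The standard uncertainty for Type A evaluation is u = s / sqrt(n).
u = 3.9477 / sqrt(5)
u = 3.9477 / 2.2361
u = 1.7655

1.7655


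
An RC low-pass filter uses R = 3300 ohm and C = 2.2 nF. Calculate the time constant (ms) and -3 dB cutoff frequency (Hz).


Time constant: tau = R * C.
tau = 3300 * 2.20e-09 = 7.26e-06 s
tau = 0.0073 ms
Cutoff frequency: fc = 1 / (2*pi*R*C).
fc = 1 / (2*pi*7.26e-06) = 21922.17 Hz

tau = 0.0073 ms, fc = 21922.17 Hz


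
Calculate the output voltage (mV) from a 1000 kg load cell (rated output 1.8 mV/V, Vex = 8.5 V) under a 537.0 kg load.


Vout = rated_output * Vex * (load / capacity).
Vout = 1.8 * 8.5 * (537.0 / 1000)
Vout = 1.8 * 8.5 * 0.537
Vout = 8.216 mV

8.216 mV


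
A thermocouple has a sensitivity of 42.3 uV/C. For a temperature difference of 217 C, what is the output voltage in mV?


The thermocouple output V = sensitivity * dT.
V = 42.3 uV/C * 217 C
V = 9179.1 uV
V = 9.179 mV

9.179 mV


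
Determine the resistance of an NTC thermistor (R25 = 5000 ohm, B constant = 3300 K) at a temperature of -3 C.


NTC thermistor equation: Rt = R25 * exp(B * (1/T - 1/T25)).
T in Kelvin: 270.15 K, T25 = 298.15 K
1/T - 1/T25 = 1/270.15 - 1/298.15 = 0.00034763
B * (1/T - 1/T25) = 3300 * 0.00034763 = 1.1472
Rt = 5000 * exp(1.1472) = 15746.5 ohm

15746.5 ohm


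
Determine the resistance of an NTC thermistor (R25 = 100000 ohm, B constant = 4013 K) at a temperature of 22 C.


NTC thermistor equation: Rt = R25 * exp(B * (1/T - 1/T25)).
T in Kelvin: 295.15 K, T25 = 298.15 K
1/T - 1/T25 = 1/295.15 - 1/298.15 = 3.409e-05
B * (1/T - 1/T25) = 4013 * 3.409e-05 = 0.1368
Rt = 100000 * exp(0.1368) = 114660.8 ohm

114660.8 ohm


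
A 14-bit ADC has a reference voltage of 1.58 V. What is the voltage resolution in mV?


The resolution (LSB) of an ADC is Vref / 2^n.
LSB = 1.58 / 2^14
LSB = 1.58 / 16384
LSB = 9.644e-05 V = 0.09643555 mV

0.09643555 mV


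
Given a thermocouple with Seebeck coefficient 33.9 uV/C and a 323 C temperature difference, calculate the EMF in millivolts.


The thermocouple output V = sensitivity * dT.
V = 33.9 uV/C * 323 C
V = 10949.7 uV
V = 10.95 mV

10.95 mV


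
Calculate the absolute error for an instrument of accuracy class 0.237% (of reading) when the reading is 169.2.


Absolute error = (accuracy% / 100) * reading.
Error = (0.237 / 100) * 169.2
Error = 0.00237 * 169.2
Error = 0.401

0.401


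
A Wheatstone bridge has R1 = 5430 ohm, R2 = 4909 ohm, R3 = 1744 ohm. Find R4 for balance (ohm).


At balance: R1*R4 = R2*R3, so R4 = R2*R3/R1.
R4 = 4909 * 1744 / 5430
R4 = 8561296 / 5430
R4 = 1576.67 ohm

1576.67 ohm


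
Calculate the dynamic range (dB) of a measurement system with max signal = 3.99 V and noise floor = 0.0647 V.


Dynamic range = 20 * log10(Vmax / Vnoise).
DR = 20 * log10(3.99 / 0.0647)
DR = 20 * log10(61.67)
DR = 35.8 dB

35.8 dB


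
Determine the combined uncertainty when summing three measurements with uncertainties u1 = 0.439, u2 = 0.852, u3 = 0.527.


For a sum of independent quantities, uc = sqrt(u1^2 + u2^2 + u3^2).
uc = sqrt(0.439^2 + 0.852^2 + 0.527^2)
uc = sqrt(0.192721 + 0.725904 + 0.277729)
uc = 1.0938

1.0938
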